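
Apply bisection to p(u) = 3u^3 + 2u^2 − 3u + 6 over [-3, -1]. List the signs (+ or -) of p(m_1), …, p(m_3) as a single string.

-++

midpoint -2: p = -4 < 0 → [-2, -1]
midpoint -1.5: p = 4.875 > 0 → [-2, -1.5]
midpoint -1.75: p = 1.296875 > 0 → [-2, -1.75]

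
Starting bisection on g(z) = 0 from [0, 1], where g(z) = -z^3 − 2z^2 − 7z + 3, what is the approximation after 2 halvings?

g(0.5) = -1.125 < 0, so the root lies in [0, 0.5]
g(0.25) = 1.109375 > 0, so the root lies in [0.25, 0.5]

0.25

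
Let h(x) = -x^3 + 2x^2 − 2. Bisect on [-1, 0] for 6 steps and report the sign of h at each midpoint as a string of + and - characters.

--+-+-

m = -0.5, h(m) = -1.375 (−); new bracket [-1, -0.5]
m = -0.75, h(m) = -0.453125 (−); new bracket [-1, -0.75]
m = -0.875, h(m) = 0.201172 (+); new bracket [-0.875, -0.75]
m = -0.8125, h(m) = -0.1433 (−); new bracket [-0.875, -0.8125]
m = -0.84375, h(m) = 0.0245 (+); new bracket [-0.84375, -0.8125]
m = -0.828125, h(m) = -0.0605 (−); new bracket [-0.84375, -0.828125]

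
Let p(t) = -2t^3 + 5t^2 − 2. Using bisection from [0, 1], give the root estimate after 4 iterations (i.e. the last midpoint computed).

0.8125

m = 0.5, p(m) = -1 (−); new bracket [0.5, 1]
m = 0.75, p(m) = -0.03125 (−); new bracket [0.75, 1]
m = 0.875, p(m) = 0.488281 (+); new bracket [0.75, 0.875]
m = 0.8125, p(m) = 0.228 (+); new bracket [0.75, 0.8125]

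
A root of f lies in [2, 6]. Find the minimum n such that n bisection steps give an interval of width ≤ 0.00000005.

Width after n steps is 4/2^n. Need 2^n ≥ 4/0.00000005 = 80000000.
2^26 = 67108864 < 80000000 ≤ 2^27 = 134217728, so n = 27.

27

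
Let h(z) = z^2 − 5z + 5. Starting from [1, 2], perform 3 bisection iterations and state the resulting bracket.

[1.375, 1.5]

midpoint 1.5: h = -0.25 < 0 → [1, 1.5]
midpoint 1.25: h = 0.3125 > 0 → [1.25, 1.5]
midpoint 1.375: h = 0.015625 > 0 → [1.375, 1.5]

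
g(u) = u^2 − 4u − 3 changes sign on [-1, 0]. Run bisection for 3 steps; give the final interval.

g(-0.5) = -0.75 < 0, so the root lies in [-1, -0.5]
g(-0.75) = 0.5625 > 0, so the root lies in [-0.75, -0.5]
g(-0.625) = -0.109375 < 0, so the root lies in [-0.75, -0.625]

[-0.75, -0.625]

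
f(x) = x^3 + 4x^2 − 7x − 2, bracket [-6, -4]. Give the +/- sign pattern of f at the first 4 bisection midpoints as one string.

+-+-

f(-5) = 8 > 0, so the root lies in [-6, -5]
f(-5.5) = -8.875 < 0, so the root lies in [-5.5, -5]
f(-5.25) = 0.296875 > 0, so the root lies in [-5.5, -5.25]
f(-5.375) = -4.0996 < 0, so the root lies in [-5.375, -5.25]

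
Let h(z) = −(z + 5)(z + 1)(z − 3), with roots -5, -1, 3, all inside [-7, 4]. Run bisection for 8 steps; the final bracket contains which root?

-5

m = -1.5, h(m) = -7.875 (−); new bracket [-7, -1.5]
m = -4.25, h(m) = -17.671875 (−); new bracket [-7, -4.25]
m = -5.625, h(m) = 24.931641 (+); new bracket [-5.625, -4.25]
m = -4.9375, h(m) = -1.9534 (−); new bracket [-5.625, -4.9375]
m = -5.28125, h(m) = 9.9715 (+); new bracket [-5.28125, -4.9375]
m = -5.109375, h(m) = 3.6449 (+); new bracket [-5.109375, -4.9375]
m = -5.0234375, h(m) = 0.7566 (+); new bracket [-5.0234375, -4.9375]
m = -4.98046875, h(m) = -0.6204 (−); new bracket [-5.0234375, -4.98046875]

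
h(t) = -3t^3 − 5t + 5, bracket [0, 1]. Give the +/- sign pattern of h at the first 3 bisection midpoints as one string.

+-+

t = 0.5 gives h = 2.125, positive; keep [0.5, 1]
t = 0.75 gives h = -0.015625, negative; keep [0.5, 0.75]
t = 0.625 gives h = 1.142578, positive; keep [0.625, 0.75]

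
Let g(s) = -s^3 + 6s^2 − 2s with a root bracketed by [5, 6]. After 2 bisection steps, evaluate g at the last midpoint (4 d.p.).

-3.2344

midpoint 5.5: g = 4.125 > 0 → [5.5, 6]
midpoint 5.75: g = -3.234375 < 0 → [5.5, 5.75]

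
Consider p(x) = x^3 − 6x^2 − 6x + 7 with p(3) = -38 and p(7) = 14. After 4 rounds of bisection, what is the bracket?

[6.5, 6.75]

midpoint 5: p = -48 < 0 → [5, 7]
midpoint 6: p = -29 < 0 → [6, 7]
midpoint 6.5: p = -10.875 < 0 → [6.5, 7]
midpoint 6.75: p = 0.6719 > 0 → [6.5, 6.75]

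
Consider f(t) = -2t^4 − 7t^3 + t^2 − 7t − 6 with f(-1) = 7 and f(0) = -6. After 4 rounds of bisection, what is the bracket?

[-0.625, -0.5625]

t = -0.5 gives f = -1.5, negative; keep [-1, -0.5]
t = -0.75 gives f = 2.132812, positive; keep [-0.75, -0.5]
t = -0.625 gives f = 0.169434, positive; keep [-0.625, -0.5]
t = -0.5625 gives f = -0.7005, negative; keep [-0.625, -0.5625]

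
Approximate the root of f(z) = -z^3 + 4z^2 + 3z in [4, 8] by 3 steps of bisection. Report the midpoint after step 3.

4.5

z = 6 gives f = -54, negative; keep [4, 6]
z = 5 gives f = -10, negative; keep [4, 5]
z = 4.5 gives f = 3.375, positive; keep [4.5, 5]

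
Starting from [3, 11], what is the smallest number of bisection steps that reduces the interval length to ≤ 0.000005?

Width after n steps is 8/2^n. Need 2^n ≥ 8/0.000005 = 1600000.
2^20 = 1048576 < 1600000 ≤ 2^21 = 2097152, so n = 21.

21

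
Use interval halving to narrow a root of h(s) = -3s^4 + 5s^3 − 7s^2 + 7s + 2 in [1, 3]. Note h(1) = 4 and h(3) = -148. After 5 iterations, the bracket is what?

h(2) = -20 < 0, so the root lies in [1, 2]
h(1.5) = -1.5625 < 0, so the root lies in [1, 1.5]
h(1.25) = 2.253906 > 0, so the root lies in [1.25, 1.5]
h(1.375) = 0.6653 > 0, so the root lies in [1.375, 1.5]
h(1.4375) = -0.3602 < 0, so the root lies in [1.375, 1.4375]

[1.375, 1.4375]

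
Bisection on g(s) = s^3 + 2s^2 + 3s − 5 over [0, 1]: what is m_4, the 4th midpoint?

g(0.5) = -2.875 < 0, so the root lies in [0.5, 1]
g(0.75) = -1.203125 < 0, so the root lies in [0.75, 1]
g(0.875) = -0.173828 < 0, so the root lies in [0.875, 1]
g(0.9375) = 0.3943 > 0, so the root lies in [0.875, 0.9375]

0.9375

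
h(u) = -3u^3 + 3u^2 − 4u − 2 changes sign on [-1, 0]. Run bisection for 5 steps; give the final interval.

[-0.375, -0.34375]

h(-0.5) = 1.125 > 0, so the root lies in [-0.5, 0]
h(-0.25) = -0.765625 < 0, so the root lies in [-0.5, -0.25]
h(-0.375) = 0.080078 > 0, so the root lies in [-0.375, -0.25]
h(-0.3125) = -0.3655 < 0, so the root lies in [-0.375, -0.3125]
h(-0.34375) = -0.1487 < 0, so the root lies in [-0.375, -0.34375]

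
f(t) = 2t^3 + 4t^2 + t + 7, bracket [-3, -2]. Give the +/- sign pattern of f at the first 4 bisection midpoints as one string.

-++-

t = -2.5 gives f = -1.75, negative; keep [-2.5, -2]
t = -2.25 gives f = 2.21875, positive; keep [-2.5, -2.25]
t = -2.375 gives f = 0.394531, positive; keep [-2.5, -2.375]
t = -2.4375 gives f = -0.6362, negative; keep [-2.4375, -2.375]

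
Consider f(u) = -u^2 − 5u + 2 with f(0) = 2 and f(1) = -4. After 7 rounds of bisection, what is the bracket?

[0.3671875, 0.375]

u = 0.5 gives f = -0.75, negative; keep [0, 0.5]
u = 0.25 gives f = 0.6875, positive; keep [0.25, 0.5]
u = 0.375 gives f = -0.015625, negative; keep [0.25, 0.375]
u = 0.3125 gives f = 0.3398, positive; keep [0.3125, 0.375]
u = 0.34375 gives f = 0.1631, positive; keep [0.34375, 0.375]
u = 0.359375 gives f = 0.074, positive; keep [0.359375, 0.375]
u = 0.3671875 gives f = 0.0292, positive; keep [0.3671875, 0.375]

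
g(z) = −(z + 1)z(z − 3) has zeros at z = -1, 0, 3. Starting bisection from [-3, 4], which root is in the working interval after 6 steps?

3

z = 0.5 gives g = 1.875, positive; keep [0.5, 4]
z = 2.25 gives g = 5.484375, positive; keep [2.25, 4]
z = 3.125 gives g = -1.611328, negative; keep [2.25, 3.125]
z = 2.6875 gives g = 3.0969, positive; keep [2.6875, 3.125]
z = 2.90625 gives g = 1.0643, positive; keep [2.90625, 3.125]
z = 3.015625 gives g = -0.1892, negative; keep [2.90625, 3.015625]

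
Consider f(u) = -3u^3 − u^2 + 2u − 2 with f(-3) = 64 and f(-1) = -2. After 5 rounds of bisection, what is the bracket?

m = -2, f(m) = 14 (+); new bracket [-2, -1]
m = -1.5, f(m) = 2.875 (+); new bracket [-1.5, -1]
m = -1.25, f(m) = -0.203125 (−); new bracket [-1.5, -1.25]
m = -1.375, f(m) = 1.1582 (+); new bracket [-1.375, -1.25]
m = -1.3125, f(m) = 0.4353 (+); new bracket [-1.3125, -1.25]

[-1.3125, -1.25]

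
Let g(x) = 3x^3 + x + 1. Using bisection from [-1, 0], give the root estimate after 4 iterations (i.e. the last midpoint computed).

g(-0.5) = 0.125 > 0, so the root lies in [-1, -0.5]
g(-0.75) = -1.015625 < 0, so the root lies in [-0.75, -0.5]
g(-0.625) = -0.357422 < 0, so the root lies in [-0.625, -0.5]
g(-0.5625) = -0.0964 < 0, so the root lies in [-0.5625, -0.5]

-0.5625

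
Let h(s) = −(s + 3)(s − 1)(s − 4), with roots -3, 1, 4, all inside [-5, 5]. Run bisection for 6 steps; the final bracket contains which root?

-3

midpoint 0: h = -12 < 0 → [-5, 0]
midpoint -2.5: h = -11.375 < 0 → [-5, -2.5]
midpoint -3.75: h = 27.609375 > 0 → [-3.75, -2.5]
midpoint -3.125: h = 3.6738 > 0 → [-3.125, -2.5]
midpoint -2.8125: h = -4.8699 < 0 → [-3.125, -2.8125]
midpoint -2.96875: h = -0.8643 < 0 → [-3.125, -2.96875]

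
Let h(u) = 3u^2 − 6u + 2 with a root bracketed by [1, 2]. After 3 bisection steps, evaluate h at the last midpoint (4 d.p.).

0.1719

h(1.5) = -0.25 < 0, so the root lies in [1.5, 2]
h(1.75) = 0.6875 > 0, so the root lies in [1.5, 1.75]
h(1.625) = 0.171875 > 0, so the root lies in [1.5, 1.625]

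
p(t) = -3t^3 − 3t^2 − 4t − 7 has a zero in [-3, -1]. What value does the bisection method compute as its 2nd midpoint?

-1.5

t = -2 gives p = 13, positive; keep [-2, -1]
t = -1.5 gives p = 2.375, positive; keep [-1.5, -1]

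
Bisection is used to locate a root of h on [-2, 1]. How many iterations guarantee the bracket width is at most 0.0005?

Width after n steps is 3/2^n. Need 2^n ≥ 3/0.0005 = 6000.
2^12 = 4096 < 6000 ≤ 2^13 = 8192, so n = 13.

13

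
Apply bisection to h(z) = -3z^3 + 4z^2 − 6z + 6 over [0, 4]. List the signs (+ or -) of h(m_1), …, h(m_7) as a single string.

-+--+--

m = 2, h(m) = -14 (−); new bracket [0, 2]
m = 1, h(m) = 1 (+); new bracket [1, 2]
m = 1.5, h(m) = -4.125 (−); new bracket [1, 1.5]
m = 1.25, h(m) = -1.1094 (−); new bracket [1, 1.25]
m = 1.125, h(m) = 0.041 (+); new bracket [1.125, 1.25]
m = 1.1875, h(m) = -0.5081 (−); new bracket [1.125, 1.1875]
m = 1.15625, h(m) = -0.2273 (−); new bracket [1.125, 1.15625]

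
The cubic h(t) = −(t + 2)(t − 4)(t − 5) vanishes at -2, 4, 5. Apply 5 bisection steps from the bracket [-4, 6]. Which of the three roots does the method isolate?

-2

h(1) = -36 < 0, so the root lies in [-4, 1]
h(-1.5) = -17.875 < 0, so the root lies in [-4, -1.5]
h(-2.75) = 39.234375 > 0, so the root lies in [-2.75, -1.5]
h(-2.125) = 5.4551 > 0, so the root lies in [-2.125, -1.5]
h(-1.8125) = -7.4246 < 0, so the root lies in [-2.125, -1.8125]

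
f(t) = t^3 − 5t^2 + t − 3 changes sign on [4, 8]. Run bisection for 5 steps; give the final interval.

[4.875, 5]

midpoint 6: f = 39 > 0 → [4, 6]
midpoint 5: f = 2 > 0 → [4, 5]
midpoint 4.5: f = -8.625 < 0 → [4.5, 5]
midpoint 4.75: f = -3.8906 < 0 → [4.75, 5]
midpoint 4.875: f = -1.0957 < 0 → [4.875, 5]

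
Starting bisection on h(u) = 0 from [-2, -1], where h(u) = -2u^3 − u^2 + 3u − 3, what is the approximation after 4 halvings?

-1.8125

midpoint -1.5: h = -3 < 0 → [-2, -1.5]
midpoint -1.75: h = -0.59375 < 0 → [-2, -1.75]
midpoint -1.875: h = 1.042969 > 0 → [-1.875, -1.75]
midpoint -1.8125: h = 0.186 > 0 → [-1.8125, -1.75]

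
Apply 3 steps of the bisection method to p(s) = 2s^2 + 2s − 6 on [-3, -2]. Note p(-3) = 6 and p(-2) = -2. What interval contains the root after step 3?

s = -2.5 gives p = 1.5, positive; keep [-2.5, -2]
s = -2.25 gives p = -0.375, negative; keep [-2.5, -2.25]
s = -2.375 gives p = 0.53125, positive; keep [-2.375, -2.25]

[-2.375, -2.25]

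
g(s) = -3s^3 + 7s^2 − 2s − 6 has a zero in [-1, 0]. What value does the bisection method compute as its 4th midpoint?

-0.6875

g(-0.5) = -2.875 < 0, so the root lies in [-1, -0.5]
g(-0.75) = 0.703125 > 0, so the root lies in [-0.75, -0.5]
g(-0.625) = -1.283203 < 0, so the root lies in [-0.75, -0.625]
g(-0.6875) = -0.3416 < 0, so the root lies in [-0.75, -0.6875]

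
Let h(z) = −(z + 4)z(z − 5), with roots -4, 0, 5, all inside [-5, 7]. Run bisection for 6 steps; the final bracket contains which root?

m = 1, h(m) = 20 (+); new bracket [1, 7]
m = 4, h(m) = 32 (+); new bracket [4, 7]
m = 5.5, h(m) = -26.125 (−); new bracket [4, 5.5]
m = 4.75, h(m) = 10.3906 (+); new bracket [4.75, 5.5]
m = 5.125, h(m) = -5.8457 (−); new bracket [4.75, 5.125]
m = 4.9375, h(m) = 2.7581 (+); new bracket [4.9375, 5.125]

5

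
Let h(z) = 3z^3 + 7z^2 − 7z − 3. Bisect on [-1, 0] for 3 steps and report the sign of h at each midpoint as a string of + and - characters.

m = -0.5, h(m) = 1.875 (+); new bracket [-0.5, 0]
m = -0.25, h(m) = -0.859375 (−); new bracket [-0.5, -0.25]
m = -0.375, h(m) = 0.451172 (+); new bracket [-0.375, -0.25]

+-+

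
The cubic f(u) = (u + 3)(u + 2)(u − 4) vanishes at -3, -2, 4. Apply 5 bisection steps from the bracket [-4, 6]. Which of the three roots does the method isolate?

4

f(1) = -36 < 0, so the root lies in [1, 6]
f(3.5) = -17.875 < 0, so the root lies in [3.5, 6]
f(4.75) = 39.234375 > 0, so the root lies in [3.5, 4.75]
f(4.125) = 5.4551 > 0, so the root lies in [3.5, 4.125]
f(3.8125) = -7.4246 < 0, so the root lies in [3.8125, 4.125]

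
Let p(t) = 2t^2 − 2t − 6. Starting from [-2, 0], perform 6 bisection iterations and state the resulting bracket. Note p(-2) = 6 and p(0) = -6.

[-1.3125, -1.28125]

t = -1 gives p = -2, negative; keep [-2, -1]
t = -1.5 gives p = 1.5, positive; keep [-1.5, -1]
t = -1.25 gives p = -0.375, negative; keep [-1.5, -1.25]
t = -1.375 gives p = 0.5312, positive; keep [-1.375, -1.25]
t = -1.3125 gives p = 0.0703, positive; keep [-1.3125, -1.25]
t = -1.28125 gives p = -0.1543, negative; keep [-1.3125, -1.28125]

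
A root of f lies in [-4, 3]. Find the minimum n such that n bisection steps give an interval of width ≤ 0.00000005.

28

Width after n steps is 7/2^n. Need 2^n ≥ 7/0.00000005 = 140000000.
2^27 = 134217728 < 140000000 ≤ 2^28 = 268435456, so n = 28.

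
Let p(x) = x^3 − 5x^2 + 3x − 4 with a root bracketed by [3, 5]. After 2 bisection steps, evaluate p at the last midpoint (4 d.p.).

-0.6250

x = 4 gives p = -8, negative; keep [4, 5]
x = 4.5 gives p = -0.625, negative; keep [4.5, 5]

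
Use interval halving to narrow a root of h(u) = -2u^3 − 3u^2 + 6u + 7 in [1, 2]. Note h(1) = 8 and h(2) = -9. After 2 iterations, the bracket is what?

h(1.5) = 2.5 > 0, so the root lies in [1.5, 2]
h(1.75) = -2.40625 < 0, so the root lies in [1.5, 1.75]

[1.5, 1.75]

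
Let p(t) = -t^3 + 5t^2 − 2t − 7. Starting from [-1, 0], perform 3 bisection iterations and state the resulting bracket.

t = -0.5 gives p = -4.625, negative; keep [-1, -0.5]
t = -0.75 gives p = -2.265625, negative; keep [-1, -0.75]
t = -0.875 gives p = -0.751953, negative; keep [-1, -0.875]

[-1, -0.875]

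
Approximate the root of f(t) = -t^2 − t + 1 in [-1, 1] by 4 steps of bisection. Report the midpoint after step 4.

t = 0 gives f = 1, positive; keep [0, 1]
t = 0.5 gives f = 0.25, positive; keep [0.5, 1]
t = 0.75 gives f = -0.3125, negative; keep [0.5, 0.75]
t = 0.625 gives f = -0.0156, negative; keep [0.5, 0.625]

0.625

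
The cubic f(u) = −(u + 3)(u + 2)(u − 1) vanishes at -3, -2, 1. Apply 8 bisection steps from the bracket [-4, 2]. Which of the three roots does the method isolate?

midpoint -1: f = 4 > 0 → [-1, 2]
midpoint 0.5: f = 4.375 > 0 → [0.5, 2]
midpoint 1.25: f = -3.453125 < 0 → [0.5, 1.25]
midpoint 0.875: f = 1.3926 > 0 → [0.875, 1.25]
midpoint 1.0625: f = -0.7776 < 0 → [0.875, 1.0625]
midpoint 0.96875: f = 0.3682 > 0 → [0.96875, 1.0625]
midpoint 1.015625: f = -0.1892 < 0 → [0.96875, 1.015625]
midpoint 0.9921875: f = 0.0933 > 0 → [0.9921875, 1.015625]

1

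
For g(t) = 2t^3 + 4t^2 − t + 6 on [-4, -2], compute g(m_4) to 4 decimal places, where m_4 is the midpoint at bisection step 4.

m = -3, g(m) = -9 (−); new bracket [-3, -2]
m = -2.5, g(m) = 2.25 (+); new bracket [-3, -2.5]
m = -2.75, g(m) = -2.59375 (−); new bracket [-2.75, -2.5]
m = -2.625, g(m) = 0.0117 (+); new bracket [-2.75, -2.625]

0.0117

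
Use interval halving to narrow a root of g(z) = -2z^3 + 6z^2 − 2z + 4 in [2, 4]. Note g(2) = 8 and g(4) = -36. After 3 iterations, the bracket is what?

[2.75, 3]

z = 3 gives g = -2, negative; keep [2, 3]
z = 2.5 gives g = 5.25, positive; keep [2.5, 3]
z = 2.75 gives g = 2.28125, positive; keep [2.75, 3]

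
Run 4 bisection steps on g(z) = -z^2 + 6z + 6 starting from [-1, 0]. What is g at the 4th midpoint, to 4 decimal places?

0.4648

midpoint -0.5: g = 2.75 > 0 → [-1, -0.5]
midpoint -0.75: g = 0.9375 > 0 → [-1, -0.75]
midpoint -0.875: g = -0.015625 < 0 → [-0.875, -0.75]
midpoint -0.8125: g = 0.4648 > 0 → [-0.875, -0.8125]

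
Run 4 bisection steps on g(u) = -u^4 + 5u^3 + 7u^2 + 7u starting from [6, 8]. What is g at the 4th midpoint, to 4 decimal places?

g(7) = -294 < 0, so the root lies in [6, 7]
g(6.5) = -70.6875 < 0, so the root lies in [6, 6.5]
g(6.25) = 12.011719 > 0, so the root lies in [6.25, 6.5]
g(6.375) = -27.1311 < 0, so the root lies in [6.25, 6.375]

-27.1311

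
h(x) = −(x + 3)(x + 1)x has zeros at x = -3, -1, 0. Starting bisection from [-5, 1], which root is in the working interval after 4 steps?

-3

x = -2 gives h = -2, negative; keep [-5, -2]
x = -3.5 gives h = 4.375, positive; keep [-3.5, -2]
x = -2.75 gives h = -1.203125, negative; keep [-3.5, -2.75]
x = -3.125 gives h = 0.8301, positive; keep [-3.125, -2.75]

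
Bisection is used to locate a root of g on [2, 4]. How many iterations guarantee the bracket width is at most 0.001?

11

Width after n steps is 2/2^n. Need 2^n ≥ 2/0.001 = 2000.
2^10 = 1024 < 2000 ≤ 2^11 = 2048, so n = 11.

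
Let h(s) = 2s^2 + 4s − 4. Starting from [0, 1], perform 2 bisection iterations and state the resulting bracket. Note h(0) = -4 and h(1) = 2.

[0.5, 0.75]

m = 0.5, h(m) = -1.5 (−); new bracket [0.5, 1]
m = 0.75, h(m) = 0.125 (+); new bracket [0.5, 0.75]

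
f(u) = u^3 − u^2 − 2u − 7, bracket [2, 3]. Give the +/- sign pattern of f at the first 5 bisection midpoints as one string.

-+--+

midpoint 2.5: f = -2.625 < 0 → [2.5, 3]
midpoint 2.75: f = 0.734375 > 0 → [2.5, 2.75]
midpoint 2.625: f = -1.052734 < 0 → [2.625, 2.75]
midpoint 2.6875: f = -0.1868 < 0 → [2.6875, 2.75]
midpoint 2.71875: f = 0.2668 > 0 → [2.6875, 2.71875]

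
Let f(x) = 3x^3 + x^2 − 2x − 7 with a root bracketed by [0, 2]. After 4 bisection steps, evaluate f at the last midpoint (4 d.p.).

-0.0605

f(1) = -5 < 0, so the root lies in [1, 2]
f(1.5) = 2.375 > 0, so the root lies in [1, 1.5]
f(1.25) = -2.078125 < 0, so the root lies in [1.25, 1.5]
f(1.375) = -0.0605 < 0, so the root lies in [1.375, 1.5]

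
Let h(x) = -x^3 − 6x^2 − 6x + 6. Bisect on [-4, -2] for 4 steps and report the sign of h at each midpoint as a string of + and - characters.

m = -3, h(m) = -3 (−); new bracket [-3, -2]
m = -2.5, h(m) = -0.875 (−); new bracket [-2.5, -2]
m = -2.25, h(m) = 0.515625 (+); new bracket [-2.5, -2.25]
m = -2.375, h(m) = -0.1973 (−); new bracket [-2.375, -2.25]

--+-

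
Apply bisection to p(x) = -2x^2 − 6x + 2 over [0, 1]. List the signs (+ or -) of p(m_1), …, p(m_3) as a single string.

p(0.5) = -1.5 < 0, so the root lies in [0, 0.5]
p(0.25) = 0.375 > 0, so the root lies in [0.25, 0.5]
p(0.375) = -0.53125 < 0, so the root lies in [0.25, 0.375]

-+-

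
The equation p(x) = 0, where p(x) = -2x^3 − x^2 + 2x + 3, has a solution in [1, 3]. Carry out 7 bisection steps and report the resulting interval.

[1.25, 1.265625]

midpoint 2: p = -13 < 0 → [1, 2]
midpoint 1.5: p = -3 < 0 → [1, 1.5]
midpoint 1.25: p = 0.03125 > 0 → [1.25, 1.5]
midpoint 1.375: p = -1.3398 < 0 → [1.25, 1.375]
midpoint 1.3125: p = -0.6196 < 0 → [1.25, 1.3125]
midpoint 1.28125: p = -0.2857 < 0 → [1.25, 1.28125]
midpoint 1.265625: p = -0.1251 < 0 → [1.25, 1.265625]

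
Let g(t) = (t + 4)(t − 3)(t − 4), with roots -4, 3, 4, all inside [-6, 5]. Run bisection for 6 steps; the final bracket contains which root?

-4

m = -0.5, g(m) = 55.125 (+); new bracket [-6, -0.5]
m = -3.25, g(m) = 33.984375 (+); new bracket [-6, -3.25]
m = -4.625, g(m) = -41.103516 (−); new bracket [-4.625, -3.25]
m = -3.9375, g(m) = 3.4417 (+); new bracket [-4.625, -3.9375]
m = -4.28125, g(m) = -16.9588 (−); new bracket [-4.28125, -3.9375]
m = -4.109375, g(m) = -6.3058 (−); new bracket [-4.109375, -3.9375]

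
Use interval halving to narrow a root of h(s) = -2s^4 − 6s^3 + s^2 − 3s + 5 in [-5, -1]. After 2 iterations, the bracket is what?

h(-3) = 23 > 0, so the root lies in [-5, -3]
h(-4) = -95 < 0, so the root lies in [-4, -3]

[-4, -3]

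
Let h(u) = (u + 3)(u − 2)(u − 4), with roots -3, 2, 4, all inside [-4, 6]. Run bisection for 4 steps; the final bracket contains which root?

midpoint 1: h = 12 > 0 → [-4, 1]
midpoint -1.5: h = 28.875 > 0 → [-4, -1.5]
midpoint -2.75: h = 8.015625 > 0 → [-4, -2.75]
midpoint -3.375: h = -14.8652 < 0 → [-3.375, -2.75]

-3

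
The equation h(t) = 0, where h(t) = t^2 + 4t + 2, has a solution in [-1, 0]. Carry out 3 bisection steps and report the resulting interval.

[-0.625, -0.5]

t = -0.5 gives h = 0.25, positive; keep [-1, -0.5]
t = -0.75 gives h = -0.4375, negative; keep [-0.75, -0.5]
t = -0.625 gives h = -0.109375, negative; keep [-0.625, -0.5]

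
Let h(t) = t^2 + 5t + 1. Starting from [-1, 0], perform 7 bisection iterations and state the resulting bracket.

t = -0.5 gives h = -1.25, negative; keep [-0.5, 0]
t = -0.25 gives h = -0.1875, negative; keep [-0.25, 0]
t = -0.125 gives h = 0.390625, positive; keep [-0.25, -0.125]
t = -0.1875 gives h = 0.0977, positive; keep [-0.25, -0.1875]
t = -0.21875 gives h = -0.0459, negative; keep [-0.21875, -0.1875]
t = -0.203125 gives h = 0.0256, positive; keep [-0.21875, -0.203125]
t = -0.2109375 gives h = -0.0102, negative; keep [-0.2109375, -0.203125]

[-0.2109375, -0.203125]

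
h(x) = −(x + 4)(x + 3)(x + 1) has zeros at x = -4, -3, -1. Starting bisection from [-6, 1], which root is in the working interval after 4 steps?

h(-2.5) = 1.125 > 0, so the root lies in [-2.5, 1]
h(-0.75) = -1.828125 < 0, so the root lies in [-2.5, -0.75]
h(-1.625) = 2.041016 > 0, so the root lies in [-1.625, -0.75]
h(-1.1875) = 0.9558 > 0, so the root lies in [-1.1875, -0.75]

-1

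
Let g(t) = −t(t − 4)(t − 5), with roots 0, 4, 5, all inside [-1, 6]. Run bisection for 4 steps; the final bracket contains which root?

midpoint 2.5: g = -9.375 < 0 → [-1, 2.5]
midpoint 0.75: g = -10.359375 < 0 → [-1, 0.75]
midpoint -0.125: g = 2.642578 > 0 → [-0.125, 0.75]
midpoint 0.3125: g = -5.4016 < 0 → [-0.125, 0.3125]

0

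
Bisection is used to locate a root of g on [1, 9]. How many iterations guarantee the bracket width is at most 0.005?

Width after n steps is 8/2^n. Need 2^n ≥ 8/0.005 = 1600.
2^10 = 1024 < 1600 ≤ 2^11 = 2048, so n = 11.

11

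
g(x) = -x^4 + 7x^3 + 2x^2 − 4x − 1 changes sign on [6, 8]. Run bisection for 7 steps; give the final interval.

midpoint 7: g = 69 > 0 → [7, 8]
midpoint 7.5: g = -129.4375 < 0 → [7, 7.5]
midpoint 7.25: g = -20.144531 < 0 → [7, 7.25]
midpoint 7.125: g = 26.8181 > 0 → [7.125, 7.25]
midpoint 7.1875: g = 3.9502 > 0 → [7.1875, 7.25]
midpoint 7.21875: g = -7.9418 < 0 → [7.1875, 7.21875]
midpoint 7.203125: g = -1.9572 < 0 → [7.1875, 7.203125]

[7.1875, 7.203125]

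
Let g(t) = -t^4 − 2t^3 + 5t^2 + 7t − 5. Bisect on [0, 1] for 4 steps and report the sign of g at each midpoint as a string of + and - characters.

m = 0.5, g(m) = -0.5625 (−); new bracket [0.5, 1]
m = 0.75, g(m) = 1.902344 (+); new bracket [0.5, 0.75]
m = 0.625, g(m) = 0.687256 (+); new bracket [0.5, 0.625]
m = 0.5625, g(m) = 0.0635 (+); new bracket [0.5, 0.5625]

-+++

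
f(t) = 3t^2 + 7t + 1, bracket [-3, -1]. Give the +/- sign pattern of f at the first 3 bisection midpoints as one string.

f(-2) = -1 < 0, so the root lies in [-3, -2]
f(-2.5) = 2.25 > 0, so the root lies in [-2.5, -2]
f(-2.25) = 0.4375 > 0, so the root lies in [-2.25, -2]

-++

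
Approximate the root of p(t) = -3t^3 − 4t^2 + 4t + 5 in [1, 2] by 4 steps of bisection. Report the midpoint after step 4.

1.1875

m = 1.5, p(m) = -8.125 (−); new bracket [1, 1.5]
m = 1.25, p(m) = -2.109375 (−); new bracket [1, 1.25]
m = 1.125, p(m) = 0.166016 (+); new bracket [1.125, 1.25]
m = 1.1875, p(m) = -0.9143 (−); new bracket [1.125, 1.1875]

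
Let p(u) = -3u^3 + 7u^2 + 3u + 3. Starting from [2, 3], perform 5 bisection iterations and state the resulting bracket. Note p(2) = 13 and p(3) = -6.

[2.8125, 2.84375]

u = 2.5 gives p = 7.375, positive; keep [2.5, 3]
u = 2.75 gives p = 1.796875, positive; keep [2.75, 3]
u = 2.875 gives p = -1.806641, negative; keep [2.75, 2.875]
u = 2.8125 gives p = 0.0667, positive; keep [2.8125, 2.875]
u = 2.84375 gives p = -0.8518, negative; keep [2.8125, 2.84375]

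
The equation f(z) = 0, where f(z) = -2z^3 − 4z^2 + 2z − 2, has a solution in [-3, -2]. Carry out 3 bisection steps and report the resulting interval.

[-2.625, -2.5]

f(-2.5) = -0.75 < 0, so the root lies in [-3, -2.5]
f(-2.75) = 3.84375 > 0, so the root lies in [-2.75, -2.5]
f(-2.625) = 1.363281 > 0, so the root lies in [-2.625, -2.5]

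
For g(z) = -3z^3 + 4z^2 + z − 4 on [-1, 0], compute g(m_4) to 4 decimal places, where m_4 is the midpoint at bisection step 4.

g(-0.5) = -3.125 < 0, so the root lies in [-1, -0.5]
g(-0.75) = -1.234375 < 0, so the root lies in [-1, -0.75]
g(-0.875) = 0.197266 > 0, so the root lies in [-0.875, -0.75]
g(-0.8125) = -0.5627 < 0, so the root lies in [-0.875, -0.8125]

-0.5627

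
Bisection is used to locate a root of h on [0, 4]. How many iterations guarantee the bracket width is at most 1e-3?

Width after n steps is 4/2^n. Need 2^n ≥ 4/1e-3 = 4000.
2^11 = 2048 < 4000 ≤ 2^12 = 4096, so n = 12.

12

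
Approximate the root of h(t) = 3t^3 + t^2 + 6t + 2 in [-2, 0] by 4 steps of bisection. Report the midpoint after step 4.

-0.375

midpoint -1: h = -6 < 0 → [-1, 0]
midpoint -0.5: h = -1.125 < 0 → [-0.5, 0]
midpoint -0.25: h = 0.515625 > 0 → [-0.5, -0.25]
midpoint -0.375: h = -0.2676 < 0 → [-0.375, -0.25]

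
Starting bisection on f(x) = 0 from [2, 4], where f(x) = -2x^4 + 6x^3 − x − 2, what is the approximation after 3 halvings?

x = 3 gives f = -5, negative; keep [2, 3]
x = 2.5 gives f = 11.125, positive; keep [2.5, 3]
x = 2.75 gives f = 5.648438, positive; keep [2.75, 3]

2.75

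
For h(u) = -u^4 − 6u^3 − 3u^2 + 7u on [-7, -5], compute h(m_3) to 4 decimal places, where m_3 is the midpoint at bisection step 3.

midpoint -6: h = -150 < 0 → [-6, -5]
midpoint -5.5: h = -46.0625 < 0 → [-5.5, -5]
midpoint -5.25: h = -10.910156 < 0 → [-5.25, -5]

-10.9102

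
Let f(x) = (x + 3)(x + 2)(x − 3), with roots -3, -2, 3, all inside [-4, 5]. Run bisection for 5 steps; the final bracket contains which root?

3

midpoint 0.5: f = -21.875 < 0 → [0.5, 5]
midpoint 2.75: f = -6.828125 < 0 → [2.75, 5]
midpoint 3.875: f = 35.341797 > 0 → [2.75, 3.875]
midpoint 3.3125: f = 10.4797 > 0 → [2.75, 3.3125]
midpoint 3.03125: f = 0.9483 > 0 → [2.75, 3.03125]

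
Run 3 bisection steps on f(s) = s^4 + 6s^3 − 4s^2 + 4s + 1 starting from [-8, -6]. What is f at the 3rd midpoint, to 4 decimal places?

22.4102

s = -7 gives f = 120, positive; keep [-7, -6]
s = -6.5 gives f = -56.6875, negative; keep [-7, -6.5]
s = -6.75 gives f = 22.410156, positive; keep [-6.75, -6.5]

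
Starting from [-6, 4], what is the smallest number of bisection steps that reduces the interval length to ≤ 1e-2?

Width after n steps is 10/2^n. Need 2^n ≥ 10/1e-2 = 1000.
2^9 = 512 < 1000 ≤ 2^10 = 1024, so n = 10.

10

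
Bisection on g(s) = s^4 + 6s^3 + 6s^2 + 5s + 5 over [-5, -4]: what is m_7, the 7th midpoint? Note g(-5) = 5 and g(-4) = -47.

-4.9453125

midpoint -4.5: g = -32.6875 < 0 → [-5, -4.5]
midpoint -4.75: g = -17.339844 < 0 → [-5, -4.75]
midpoint -4.875: g = -7.12085 < 0 → [-5, -4.875]
midpoint -4.9375: g = -1.3081 < 0 → [-5, -4.9375]
midpoint -4.96875: g = 1.7828 > 0 → [-4.96875, -4.9375]
midpoint -4.953125: g = 0.2217 > 0 → [-4.953125, -4.9375]
midpoint -4.9453125: g = -0.5471 < 0 → [-4.953125, -4.9453125]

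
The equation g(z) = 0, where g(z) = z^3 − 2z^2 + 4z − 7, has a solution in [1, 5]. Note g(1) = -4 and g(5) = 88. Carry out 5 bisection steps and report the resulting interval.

g(3) = 14 > 0, so the root lies in [1, 3]
g(2) = 1 > 0, so the root lies in [1, 2]
g(1.5) = -2.125 < 0, so the root lies in [1.5, 2]
g(1.75) = -0.7656 < 0, so the root lies in [1.75, 2]
g(1.875) = 0.0605 > 0, so the root lies in [1.75, 1.875]

[1.75, 1.875]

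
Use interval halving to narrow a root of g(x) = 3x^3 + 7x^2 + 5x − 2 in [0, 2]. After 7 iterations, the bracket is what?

[0.265625, 0.28125]

g(1) = 13 > 0, so the root lies in [0, 1]
g(0.5) = 2.625 > 0, so the root lies in [0, 0.5]
g(0.25) = -0.265625 < 0, so the root lies in [0.25, 0.5]
g(0.375) = 1.0176 > 0, so the root lies in [0.25, 0.375]
g(0.3125) = 0.3376 > 0, so the root lies in [0.25, 0.3125]
g(0.28125) = 0.0267 > 0, so the root lies in [0.25, 0.28125]
g(0.265625) = -0.1218 < 0, so the root lies in [0.265625, 0.28125]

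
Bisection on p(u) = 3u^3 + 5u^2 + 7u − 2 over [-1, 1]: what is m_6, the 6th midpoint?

0.21875

p(0) = -2 < 0, so the root lies in [0, 1]
p(0.5) = 3.125 > 0, so the root lies in [0, 0.5]
p(0.25) = 0.109375 > 0, so the root lies in [0, 0.25]
p(0.125) = -1.041 < 0, so the root lies in [0.125, 0.25]
p(0.1875) = -0.4919 < 0, so the root lies in [0.1875, 0.25]
p(0.21875) = -0.1981 < 0, so the root lies in [0.21875, 0.25]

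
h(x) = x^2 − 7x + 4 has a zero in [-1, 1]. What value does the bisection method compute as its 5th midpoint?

0.6875

m = 0, h(m) = 4 (+); new bracket [0, 1]
m = 0.5, h(m) = 0.75 (+); new bracket [0.5, 1]
m = 0.75, h(m) = -0.6875 (−); new bracket [0.5, 0.75]
m = 0.625, h(m) = 0.0156 (+); new bracket [0.625, 0.75]
m = 0.6875, h(m) = -0.3398 (−); new bracket [0.625, 0.6875]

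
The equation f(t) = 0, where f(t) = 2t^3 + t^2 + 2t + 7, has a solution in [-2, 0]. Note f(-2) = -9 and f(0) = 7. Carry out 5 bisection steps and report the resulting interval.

[-1.5, -1.4375]

midpoint -1: f = 4 > 0 → [-2, -1]
midpoint -1.5: f = -0.5 < 0 → [-1.5, -1]
midpoint -1.25: f = 2.15625 > 0 → [-1.5, -1.25]
midpoint -1.375: f = 0.9414 > 0 → [-1.5, -1.375]
midpoint -1.4375: f = 0.2505 > 0 → [-1.5, -1.4375]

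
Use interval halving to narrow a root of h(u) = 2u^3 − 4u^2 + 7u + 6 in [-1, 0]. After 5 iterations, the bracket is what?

[-0.625, -0.59375]

u = -0.5 gives h = 1.25, positive; keep [-1, -0.5]
u = -0.75 gives h = -2.34375, negative; keep [-0.75, -0.5]
u = -0.625 gives h = -0.425781, negative; keep [-0.625, -0.5]
u = -0.5625 gives h = 0.4409, positive; keep [-0.625, -0.5625]
u = -0.59375 gives h = 0.015, positive; keep [-0.625, -0.59375]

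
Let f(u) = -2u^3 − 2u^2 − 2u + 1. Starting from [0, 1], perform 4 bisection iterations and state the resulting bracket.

u = 0.5 gives f = -0.75, negative; keep [0, 0.5]
u = 0.25 gives f = 0.34375, positive; keep [0.25, 0.5]
u = 0.375 gives f = -0.136719, negative; keep [0.25, 0.375]
u = 0.3125 gives f = 0.1187, positive; keep [0.3125, 0.375]

[0.3125, 0.375]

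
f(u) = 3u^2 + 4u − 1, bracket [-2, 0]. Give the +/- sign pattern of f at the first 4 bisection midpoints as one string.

--++

m = -1, f(m) = -2 (−); new bracket [-2, -1]
m = -1.5, f(m) = -0.25 (−); new bracket [-2, -1.5]
m = -1.75, f(m) = 1.1875 (+); new bracket [-1.75, -1.5]
m = -1.625, f(m) = 0.4219 (+); new bracket [-1.625, -1.5]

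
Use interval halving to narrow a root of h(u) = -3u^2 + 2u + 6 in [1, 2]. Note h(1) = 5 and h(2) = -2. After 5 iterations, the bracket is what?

u = 1.5 gives h = 2.25, positive; keep [1.5, 2]
u = 1.75 gives h = 0.3125, positive; keep [1.75, 2]
u = 1.875 gives h = -0.796875, negative; keep [1.75, 1.875]
u = 1.8125 gives h = -0.2305, negative; keep [1.75, 1.8125]
u = 1.78125 gives h = 0.0439, positive; keep [1.78125, 1.8125]

[1.78125, 1.8125]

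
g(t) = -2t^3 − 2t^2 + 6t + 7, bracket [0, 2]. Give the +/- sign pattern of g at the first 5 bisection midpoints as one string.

g(1) = 9 > 0, so the root lies in [1, 2]
g(1.5) = 4.75 > 0, so the root lies in [1.5, 2]
g(1.75) = 0.65625 > 0, so the root lies in [1.75, 2]
g(1.875) = -1.9648 < 0, so the root lies in [1.75, 1.875]
g(1.8125) = -0.604 < 0, so the root lies in [1.75, 1.8125]

+++--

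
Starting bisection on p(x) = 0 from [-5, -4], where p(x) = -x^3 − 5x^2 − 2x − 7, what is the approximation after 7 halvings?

-4.8828125

p(-4.5) = -8.125 < 0, so the root lies in [-5, -4.5]
p(-4.75) = -3.140625 < 0, so the root lies in [-5, -4.75]
p(-4.875) = -0.220703 < 0, so the root lies in [-5, -4.875]
p(-4.9375) = 1.3513 > 0, so the root lies in [-4.9375, -4.875]
p(-4.90625) = 0.5558 > 0, so the root lies in [-4.90625, -4.875]
p(-4.890625) = 0.1652 > 0, so the root lies in [-4.890625, -4.875]
p(-4.8828125) = -0.0283 < 0, so the root lies in [-4.890625, -4.8828125]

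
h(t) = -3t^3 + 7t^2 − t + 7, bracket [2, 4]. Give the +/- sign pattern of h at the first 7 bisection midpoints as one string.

t = 3 gives h = -14, negative; keep [2, 3]
t = 2.5 gives h = 1.375, positive; keep [2.5, 3]
t = 2.75 gives h = -5.203125, negative; keep [2.5, 2.75]
t = 2.625 gives h = -1.6543, negative; keep [2.5, 2.625]
t = 2.5625 gives h = -0.0769, negative; keep [2.5, 2.5625]
t = 2.53125 gives h = 0.6645, positive; keep [2.53125, 2.5625]
t = 2.546875 gives h = 0.2977, positive; keep [2.546875, 2.5625]

-+---++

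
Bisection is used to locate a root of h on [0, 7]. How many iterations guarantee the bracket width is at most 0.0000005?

Width after n steps is 7/2^n. Need 2^n ≥ 7/0.0000005 = 14000000.
2^23 = 8388608 < 14000000 ≤ 2^24 = 16777216, so n = 24.

24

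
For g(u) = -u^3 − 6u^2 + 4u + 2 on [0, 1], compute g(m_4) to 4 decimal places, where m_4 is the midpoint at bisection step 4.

midpoint 0.5: g = 2.375 > 0 → [0.5, 1]
midpoint 0.75: g = 1.203125 > 0 → [0.75, 1]
midpoint 0.875: g = 0.236328 > 0 → [0.875, 1]
midpoint 0.9375: g = -0.3474 < 0 → [0.875, 0.9375]

-0.3474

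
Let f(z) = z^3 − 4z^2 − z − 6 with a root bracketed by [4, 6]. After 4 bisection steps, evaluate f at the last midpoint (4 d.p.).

f(5) = 14 > 0, so the root lies in [4, 5]
f(4.5) = -0.375 < 0, so the root lies in [4.5, 5]
f(4.75) = 6.171875 > 0, so the root lies in [4.5, 4.75]
f(4.625) = 2.7441 > 0, so the root lies in [4.5, 4.625]

2.7441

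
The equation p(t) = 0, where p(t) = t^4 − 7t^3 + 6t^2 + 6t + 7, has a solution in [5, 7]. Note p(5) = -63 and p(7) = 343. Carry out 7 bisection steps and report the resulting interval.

[5.71875, 5.734375]

midpoint 6: p = 43 > 0 → [5, 6]
midpoint 5.5: p = -28.0625 < 0 → [5.5, 6]
midpoint 5.75: p = 2.238281 > 0 → [5.5, 5.75]
midpoint 5.625: p = -14.1267 < 0 → [5.625, 5.75]
midpoint 5.6875: p = -6.2593 < 0 → [5.6875, 5.75]
midpoint 5.71875: p = -2.0907 < 0 → [5.71875, 5.75]
midpoint 5.734375: p = 0.0536 > 0 → [5.71875, 5.734375]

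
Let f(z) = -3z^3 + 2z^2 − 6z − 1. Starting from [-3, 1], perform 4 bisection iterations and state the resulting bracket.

[-0.25, 0]

midpoint -1: f = 10 > 0 → [-1, 1]
midpoint 0: f = -1 < 0 → [-1, 0]
midpoint -0.5: f = 2.875 > 0 → [-0.5, 0]
midpoint -0.25: f = 0.6719 > 0 → [-0.25, 0]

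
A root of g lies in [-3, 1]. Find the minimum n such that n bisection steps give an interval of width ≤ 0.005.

10

Width after n steps is 4/2^n. Need 2^n ≥ 4/0.005 = 800.
2^9 = 512 < 800 ≤ 2^10 = 1024, so n = 10.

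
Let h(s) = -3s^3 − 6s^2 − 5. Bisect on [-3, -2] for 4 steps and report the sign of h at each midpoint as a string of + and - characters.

+-++

midpoint -2.5: h = 4.375 > 0 → [-2.5, -2]
midpoint -2.25: h = -1.203125 < 0 → [-2.5, -2.25]
midpoint -2.375: h = 1.345703 > 0 → [-2.375, -2.25]
midpoint -2.3125: h = 0.0134 > 0 → [-2.3125, -2.25]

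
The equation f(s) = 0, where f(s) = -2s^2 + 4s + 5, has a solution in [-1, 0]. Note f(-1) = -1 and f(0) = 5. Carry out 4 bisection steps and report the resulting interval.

m = -0.5, f(m) = 2.5 (+); new bracket [-1, -0.5]
m = -0.75, f(m) = 0.875 (+); new bracket [-1, -0.75]
m = -0.875, f(m) = -0.03125 (−); new bracket [-0.875, -0.75]
m = -0.8125, f(m) = 0.4297 (+); new bracket [-0.875, -0.8125]

[-0.875, -0.8125]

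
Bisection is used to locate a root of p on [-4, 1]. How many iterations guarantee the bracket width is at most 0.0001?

Width after n steps is 5/2^n. Need 2^n ≥ 5/0.0001 = 50000.
2^15 = 32768 < 50000 ≤ 2^16 = 65536, so n = 16.

16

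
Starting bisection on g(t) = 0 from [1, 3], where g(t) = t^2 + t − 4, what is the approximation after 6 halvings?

g(2) = 2 > 0, so the root lies in [1, 2]
g(1.5) = -0.25 < 0, so the root lies in [1.5, 2]
g(1.75) = 0.8125 > 0, so the root lies in [1.5, 1.75]
g(1.625) = 0.2656 > 0, so the root lies in [1.5, 1.625]
g(1.5625) = 0.0039 > 0, so the root lies in [1.5, 1.5625]
g(1.53125) = -0.124 < 0, so the root lies in [1.53125, 1.5625]

1.53125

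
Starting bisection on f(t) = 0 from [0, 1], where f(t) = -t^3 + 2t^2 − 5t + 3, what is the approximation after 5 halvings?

f(0.5) = 0.875 > 0, so the root lies in [0.5, 1]
f(0.75) = -0.046875 < 0, so the root lies in [0.5, 0.75]
f(0.625) = 0.412109 > 0, so the root lies in [0.625, 0.75]
f(0.6875) = 0.1829 > 0, so the root lies in [0.6875, 0.75]
f(0.71875) = 0.0681 > 0, so the root lies in [0.71875, 0.75]

0.71875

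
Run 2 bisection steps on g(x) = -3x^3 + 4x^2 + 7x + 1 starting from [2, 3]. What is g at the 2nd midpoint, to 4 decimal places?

2.8281

midpoint 2.5: g = -3.375 < 0 → [2, 2.5]
midpoint 2.25: g = 2.828125 > 0 → [2.25, 2.5]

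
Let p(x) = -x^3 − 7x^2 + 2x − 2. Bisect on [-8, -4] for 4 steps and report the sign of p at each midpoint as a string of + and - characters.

--+-

x = -6 gives p = -50, negative; keep [-8, -6]
x = -7 gives p = -16, negative; keep [-8, -7]
x = -7.5 gives p = 11.125, positive; keep [-7.5, -7]
x = -7.25 gives p = -3.3594, negative; keep [-7.5, -7.25]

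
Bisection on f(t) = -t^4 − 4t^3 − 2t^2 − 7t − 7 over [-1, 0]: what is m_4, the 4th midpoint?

-0.9375

t = -0.5 gives f = -3.5625, negative; keep [-1, -0.5]
t = -0.75 gives f = -1.503906, negative; keep [-1, -0.75]
t = -0.875 gives f = -0.312744, negative; keep [-1, -0.875]
t = -0.9375 gives f = 0.3281, positive; keep [-0.9375, -0.875]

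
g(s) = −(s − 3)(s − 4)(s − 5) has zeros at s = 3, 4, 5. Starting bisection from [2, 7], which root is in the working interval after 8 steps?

s = 4.5 gives g = 0.375, positive; keep [4.5, 7]
s = 5.75 gives g = -3.609375, negative; keep [4.5, 5.75]
s = 5.125 gives g = -0.298828, negative; keep [4.5, 5.125]
s = 4.8125 gives g = 0.2761, positive; keep [4.8125, 5.125]
s = 4.96875 gives g = 0.0596, positive; keep [4.96875, 5.125]
s = 5.046875 gives g = -0.1004, negative; keep [4.96875, 5.046875]
s = 5.0078125 gives g = -0.0158, negative; keep [4.96875, 5.0078125]
s = 4.98828125 gives g = 0.023, positive; keep [4.98828125, 5.0078125]

5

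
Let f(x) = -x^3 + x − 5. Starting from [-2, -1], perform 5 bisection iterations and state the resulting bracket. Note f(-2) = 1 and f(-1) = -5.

midpoint -1.5: f = -3.125 < 0 → [-2, -1.5]
midpoint -1.75: f = -1.390625 < 0 → [-2, -1.75]
midpoint -1.875: f = -0.283203 < 0 → [-2, -1.875]
midpoint -1.9375: f = 0.3357 > 0 → [-1.9375, -1.875]
midpoint -1.90625: f = 0.0207 > 0 → [-1.90625, -1.875]

[-1.90625, -1.875]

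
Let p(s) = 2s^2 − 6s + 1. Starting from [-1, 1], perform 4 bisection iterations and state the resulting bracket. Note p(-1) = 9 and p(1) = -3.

[0.125, 0.25]

midpoint 0: p = 1 > 0 → [0, 1]
midpoint 0.5: p = -1.5 < 0 → [0, 0.5]
midpoint 0.25: p = -0.375 < 0 → [0, 0.25]
midpoint 0.125: p = 0.2812 > 0 → [0.125, 0.25]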